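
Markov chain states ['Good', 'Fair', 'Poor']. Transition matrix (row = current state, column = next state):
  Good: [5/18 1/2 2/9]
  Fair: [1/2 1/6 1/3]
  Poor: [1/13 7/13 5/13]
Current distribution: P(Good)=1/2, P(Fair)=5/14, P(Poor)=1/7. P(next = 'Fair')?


P(next=Fair) = Σᵢ P(now=i)×P(i→Fair)
= 1/2×1/2 + 5/14×1/6 + 1/7×7/13
= 1/4 + 5/84 + 1/13 = 211/546

P = 211/546 ≈ 0.3864


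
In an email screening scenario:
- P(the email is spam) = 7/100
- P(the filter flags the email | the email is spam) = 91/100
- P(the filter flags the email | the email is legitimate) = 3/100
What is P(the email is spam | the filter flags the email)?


Using Bayes' theorem:
P(A|B) = P(B|A)·P(A) / P(B)

P(the filter flags the email) = 91/100 × 7/100 + 3/100 × 93/100
= 637/10000 + 279/10000 = 229/2500

P(the email is spam|the filter flags the email) = (637/10000) / (229/2500) = 637/916

P(the email is spam|the filter flags the email) = 637/916 ≈ 69.54%


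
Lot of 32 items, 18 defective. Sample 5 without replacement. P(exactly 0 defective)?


Hypergeometric: C(18,0)×C(14,5)/C(32,5)
= 1×2002/201376 = 143/14384

P(X=0) = 143/14384 ≈ 0.99%


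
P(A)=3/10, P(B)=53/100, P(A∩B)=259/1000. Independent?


P(A)×P(B) = 159/1000
P(A∩B) = 259/1000
Not equal → NOT independent

No, not independent


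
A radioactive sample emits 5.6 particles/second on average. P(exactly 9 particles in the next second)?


Poisson(λ=5.6): P(X=9) = e^(-λ)×λ^k/k!
= e^(-5.6) × 5.6^9 / 9!
≈ 0.003697863716 × 5416169.44814 / 362880 ≈ 0.055193

P(X=9) ≈ 0.055193 ≈ 5.52%


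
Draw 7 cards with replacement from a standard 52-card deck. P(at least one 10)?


P(not a 10) = 48/52 = 12/13
P(none in 7 draws) = (12/13)^7 = 35831808/62748517
P(≥1 10) = 1 - 35831808/62748517 = 26916709/62748517

P = 26916709/62748517 ≈ 42.90%


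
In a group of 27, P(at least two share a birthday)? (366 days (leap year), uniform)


P(all different) = Π(366-i)/366 for i=0..26
= 0.374173
P(match) = 1 - 0.374173 = 0.625827

P ≈ 0.6258 ≈ 62.58%


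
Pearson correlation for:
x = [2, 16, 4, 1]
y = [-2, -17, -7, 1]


n=4, Σx=23, Σy=-25, Σxy=-303, Σx²=277, Σy²=343
r = (4×(-303) - 23×(-25))/√((4×277 - 23²)(4×343 - (-25)²))
= -637/√(579×747) = -637/√432513 ≈ -637/657.6572 ≈ -0.9686

r ≈ -0.9686


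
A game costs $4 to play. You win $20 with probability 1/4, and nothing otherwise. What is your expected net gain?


E[gain] = (20-4)×1/4 + (-4)×3/4
= 4 - 3 = 1

Expected net gain = $1 ≈ $1.00


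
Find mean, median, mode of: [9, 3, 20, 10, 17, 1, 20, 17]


Sorted: [1, 3, 9, 10, 17, 17, 20, 20]
Mean = 97/8
Median = 27/2
Freq: {9: 1, 3: 1, 20: 2, 10: 1, 17: 2, 1: 1}
Mode: [17, 20]

Mean=97/8, Median=27/2, Mode=[17, 20]


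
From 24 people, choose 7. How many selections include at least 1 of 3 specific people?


Complement: C(24,7) - C(21,7) = 346104 - 116280 = 229824

229824


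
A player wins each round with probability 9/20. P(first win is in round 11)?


Geometric: P(X=11) = (1-p)^(k-1)×p = (11/20)^10×9/20 = 233436821409/204800000000000

P(X=11) = 233436821409/204800000000000 ≈ 0.11%


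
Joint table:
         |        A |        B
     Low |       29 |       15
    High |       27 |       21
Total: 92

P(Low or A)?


P(Low∨A) = P(Low) + P(A) - P(Low∧A)
= (44 + 56 - 29)/92 = 71/92

P = 71/92 ≈ 77.17%


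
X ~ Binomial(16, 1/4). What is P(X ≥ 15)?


P(X ≥ 15) = Σ P(X=i) for i=15..16
P(X=15) = 3/268435456
P(X=16) = 1/4294967296
Sum = 49/4294967296

P(X ≥ 15) = 49/4294967296 ≈ 0.00%


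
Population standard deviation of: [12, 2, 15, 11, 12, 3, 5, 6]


Mean = 66/8 = 33/4
  (12-33/4)²=225/16
  (2-33/4)²=625/16
  (15-33/4)²=729/16
  (11-33/4)²=121/16
  (12-33/4)²=225/16
  (3-33/4)²=441/16
  (5-33/4)²=169/16
  (6-33/4)²=81/16
Σ(x-μ)² = 327/2
σ² = (327/2)/8 = 327/16

σ = √(327/16) ≈ 4.5208


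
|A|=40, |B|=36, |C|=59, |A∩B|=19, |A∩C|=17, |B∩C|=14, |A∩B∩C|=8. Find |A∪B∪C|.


|A∪B∪C| = 40+36+59-19-17-14+8 = 93

|A∪B∪C| = 93


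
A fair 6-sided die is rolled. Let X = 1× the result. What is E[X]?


E[die] = (1+6)/2 = 7/2
E[X] = 1 × 7/2 = 7/2

E[X] = 7/2


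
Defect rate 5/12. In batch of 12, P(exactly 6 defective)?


Binomial: P(X=6) = C(12,6)×p^6×(1-p)^6
= 924 × 15625/2985984 × 117649/2985984 = 141546453125/743008370688

P(X=6) = 141546453125/743008370688 ≈ 19.05%


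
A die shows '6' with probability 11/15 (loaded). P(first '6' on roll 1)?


Geometric: P(X=1) = (1-p)^(k-1)×p = (4/15)^0×11/15 = 11/15

P(X=1) = 11/15 ≈ 73.33%


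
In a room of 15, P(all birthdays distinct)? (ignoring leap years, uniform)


P(all different) = Π(365-i)/365 for i=0..14
= (365/365)×(364/365)×...×(351/365)
= 0.747099

P ≈ 0.7471 ≈ 74.71%


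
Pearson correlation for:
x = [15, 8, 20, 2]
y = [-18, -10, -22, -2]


n=4, Σx=45, Σy=-52, Σxy=-794, Σx²=693, Σy²=912
r = (4×(-794) - 45×(-52))/√((4×693 - 45²)(4×912 - (-52)²))
= -836/√(747×944) = -836/√705168 ≈ -836/839.7428 ≈ -0.9955

r ≈ -0.9955


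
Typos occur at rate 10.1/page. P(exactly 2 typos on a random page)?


Poisson(λ=10.1): P(X=2) = e^(-λ)×λ^k/k!
= e^(-10.1) × 10.1^2 / 2!
≈ 4.107955523e-05 × 102.01 / 2 ≈ 0.002095

P(X=2) ≈ 0.002095 ≈ 0.21%


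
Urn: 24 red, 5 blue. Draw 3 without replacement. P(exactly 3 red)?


Hypergeometric: C(24,3)×C(5,0)/C(29,3)
= 2024×1/3654 = 1012/1827

P(X=3) = 1012/1827 ≈ 55.39%


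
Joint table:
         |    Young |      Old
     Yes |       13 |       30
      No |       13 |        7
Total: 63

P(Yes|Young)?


P(Yes|Young) = 13/(13+13) = 13/26 = 1/2

P = 1/2 ≈ 50.00%


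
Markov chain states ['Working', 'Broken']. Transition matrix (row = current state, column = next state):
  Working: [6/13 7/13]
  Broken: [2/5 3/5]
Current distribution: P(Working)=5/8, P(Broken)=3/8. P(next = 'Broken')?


P(next=Broken) = Σᵢ P(now=i)×P(i→Broken)
= 5/8×7/13 + 3/8×3/5
= 35/104 + 9/40 = 73/130

P = 73/130 ≈ 0.5615


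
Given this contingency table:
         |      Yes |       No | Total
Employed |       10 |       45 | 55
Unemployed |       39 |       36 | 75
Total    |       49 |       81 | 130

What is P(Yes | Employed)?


P(Yes | Employed) = 10/(10+45) = 10/55 = 2/11

P(Yes|Employed) = 2/11 ≈ 18.18%


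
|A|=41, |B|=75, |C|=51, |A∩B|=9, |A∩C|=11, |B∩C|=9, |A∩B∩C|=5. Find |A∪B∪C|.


|A∪B∪C| = 41+75+51-9-11-9+5 = 143

|A∪B∪C| = 143


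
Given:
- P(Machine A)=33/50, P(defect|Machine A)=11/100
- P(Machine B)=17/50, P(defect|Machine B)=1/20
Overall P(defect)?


P(B) = Σ P(B|Aᵢ)×P(Aᵢ)
  11/100×33/50 = 363/5000
  1/20×17/50 = 17/1000
Sum = 56/625

P(defect) = 56/625 ≈ 8.96%


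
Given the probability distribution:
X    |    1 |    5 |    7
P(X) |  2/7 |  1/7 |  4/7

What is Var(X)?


E[X] = 5
E[X²] = 223/7
Var(X) = E[X²] - (E[X])² = 223/7 - 25 = 48/7

Var(X) = 48/7 ≈ 6.8571


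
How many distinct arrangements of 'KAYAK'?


Letters: 5, freq: {'K': 2, 'A': 2, 'Y': 1}
5!/(2!×2!×1!) = 120/4 = 30

30


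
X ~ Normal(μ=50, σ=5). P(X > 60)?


z = (60-50)/5 = 2.0
P(X > 60) = 1 - P(Z ≤ 2.0) = 1 - 0.9772 = 0.0228

P(X > 60) ≈ 0.0228


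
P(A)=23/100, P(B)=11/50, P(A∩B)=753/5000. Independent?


P(A)×P(B) = 253/5000
P(A∩B) = 753/5000
Not equal → NOT independent

No, not independent


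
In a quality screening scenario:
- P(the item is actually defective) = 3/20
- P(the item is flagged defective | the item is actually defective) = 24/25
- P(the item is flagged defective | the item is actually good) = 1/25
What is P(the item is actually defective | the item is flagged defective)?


Using Bayes' theorem:
P(A|B) = P(B|A)·P(A) / P(B)

P(the item is flagged defective) = 24/25 × 3/20 + 1/25 × 17/20
= 18/125 + 17/500 = 89/500

P(the item is actually defective|the item is flagged defective) = (18/125) / (89/500) = 72/89

P(the item is actually defective|the item is flagged defective) = 72/89 ≈ 80.90%


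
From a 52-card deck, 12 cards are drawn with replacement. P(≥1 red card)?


P(not a red card) = 26/52 = 1/2
P(none in 12 draws) = (1/2)^12 = 1/4096
P(≥1 red card) = 1 - 1/4096 = 4095/4096

P = 4095/4096 ≈ 99.98%


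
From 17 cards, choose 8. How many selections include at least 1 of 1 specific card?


Complement: C(17,8) - C(16,8) = 24310 - 12870 = 11440

11440


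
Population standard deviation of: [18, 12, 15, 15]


Mean = 60/4 = 15
  (18-15)²=9
  (12-15)²=9
  (15-15)²=0
  (15-15)²=0
Σ(x-μ)² = 18
σ² = 18/4 = 9/2

σ = √(9/2) ≈ 2.1213


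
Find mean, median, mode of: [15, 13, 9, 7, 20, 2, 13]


Sorted: [2, 7, 9, 13, 13, 15, 20]
Mean = 79/7
Median = 13
Freq: {15: 1, 13: 2, 9: 1, 7: 1, 20: 1, 2: 1}
Mode: [13]

Mean=79/7, Median=13, Mode=13


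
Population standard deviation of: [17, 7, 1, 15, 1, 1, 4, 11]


Mean = 57/8
  (17-57/8)²=6241/64
  (7-57/8)²=1/64
  (1-57/8)²=2401/64
  (15-57/8)²=3969/64
  (1-57/8)²=2401/64
  (1-57/8)²=2401/64
  (4-57/8)²=625/64
  (11-57/8)²=961/64
Σ(x-μ)² = 2375/8
σ² = (2375/8)/8 = 2375/64

σ = √(2375/64) ≈ 6.0917


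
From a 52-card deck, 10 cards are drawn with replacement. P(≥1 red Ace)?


P(not a red Ace) = 50/52 = 25/26
P(none in 10 draws) = (25/26)^10 = 95367431640625/141167095653376
P(≥1 red Ace) = 1 - 95367431640625/141167095653376 = 45799664012751/141167095653376

P = 45799664012751/141167095653376 ≈ 32.44%


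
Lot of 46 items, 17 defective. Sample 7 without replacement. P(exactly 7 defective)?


Hypergeometric: C(17,7)×C(29,0)/C(46,7)
= 19448×1/53524680 = 221/608235

P(X=7) = 221/608235 ≈ 0.04%


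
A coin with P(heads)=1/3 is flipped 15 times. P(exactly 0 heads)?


Binomial: P(X=0) = C(15,0)×p^0×(1-p)^15
= 1 × 1 × 32768/14348907 = 32768/14348907

P(X=0) = 32768/14348907 ≈ 0.23%


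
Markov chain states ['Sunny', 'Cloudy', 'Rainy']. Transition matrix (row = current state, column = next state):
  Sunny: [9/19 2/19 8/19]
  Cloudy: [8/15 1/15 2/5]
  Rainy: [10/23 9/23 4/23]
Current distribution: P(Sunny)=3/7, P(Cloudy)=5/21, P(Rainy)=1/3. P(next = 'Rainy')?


P(next=Rainy) = Σᵢ P(now=i)×P(i→Rainy)
= 3/7×8/19 + 5/21×2/5 + 1/3×4/23
= 24/133 + 2/21 + 4/69 = 3062/9177

P = 3062/9177 ≈ 0.3337


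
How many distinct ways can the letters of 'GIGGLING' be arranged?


Letters: 8, freq: {'G': 4, 'I': 2, 'L': 1, 'N': 1}
8!/(4!×2!×1!×1!) = 40320/48 = 840

840


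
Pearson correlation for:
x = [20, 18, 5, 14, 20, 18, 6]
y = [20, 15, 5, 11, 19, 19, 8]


n=7, Σx=101, Σy=97, Σxy=1619, Σx²=1705, Σy²=1557
r = (7×1619 - 101×97)/√((7×1705 - 101²)(7×1557 - 97²))
= 1536/√(1734×1490) = 1536/√2583660 ≈ 1536/1607.3767 ≈ 0.9556

r ≈ 0.9556


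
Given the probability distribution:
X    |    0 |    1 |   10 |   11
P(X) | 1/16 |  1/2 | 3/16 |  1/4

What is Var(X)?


E[X] = 41/8
E[X²] = 99/2
Var(X) = E[X²] - (E[X])² = 99/2 - 1681/64 = 1487/64

Var(X) = 1487/64 ≈ 23.2344


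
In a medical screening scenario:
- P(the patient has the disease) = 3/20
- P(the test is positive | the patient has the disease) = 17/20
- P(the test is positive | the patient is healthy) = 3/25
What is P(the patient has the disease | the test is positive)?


Using Bayes' theorem:
P(A|B) = P(B|A)·P(A) / P(B)

P(the test is positive) = 17/20 × 3/20 + 3/25 × 17/20
= 51/400 + 51/500 = 459/2000

P(the patient has the disease|the test is positive) = (51/400) / (459/2000) = 5/9

P(the patient has the disease|the test is positive) = 5/9 ≈ 55.56%


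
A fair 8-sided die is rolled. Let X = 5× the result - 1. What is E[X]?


E[die] = (1+8)/2 = 9/2
E[X] = 5×9/2 - 1 = 43/2

E[X] = 43/2


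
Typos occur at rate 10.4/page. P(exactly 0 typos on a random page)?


Poisson(λ=10.4): P(X=0) = e^(-λ)×λ^k/k!
= e^(-10.4) × 10.4^0 / 0!
≈ 3.043248301e-05 × 1 / 1 ≈ 0.000030

P(X=0) ≈ 0.000030 ≈ 0.00%


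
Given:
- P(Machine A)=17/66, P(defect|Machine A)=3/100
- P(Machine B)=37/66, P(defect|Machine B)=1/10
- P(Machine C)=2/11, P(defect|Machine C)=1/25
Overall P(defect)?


P(B) = Σ P(B|Aᵢ)×P(Aᵢ)
  3/100×17/66 = 17/2200
  1/10×37/66 = 37/660
  1/25×2/11 = 2/275
Sum = 469/6600

P(defect) = 469/6600 ≈ 7.11%


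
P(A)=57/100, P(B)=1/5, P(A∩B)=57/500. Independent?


P(A)×P(B) = 57/500
P(A∩B) = 57/500
Equal ✓ → Independent

Yes, independent


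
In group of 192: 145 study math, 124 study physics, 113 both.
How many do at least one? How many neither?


|A∪B| = 145+124-113 = 156
Neither = 192-156 = 36

At least one: 156; Neither: 36


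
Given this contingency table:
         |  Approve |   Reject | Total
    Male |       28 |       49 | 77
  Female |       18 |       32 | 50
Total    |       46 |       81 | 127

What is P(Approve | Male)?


P(Approve | Male) = 28/(28+49) = 28/77 = 4/11

P(Approve|Male) = 4/11 ≈ 36.36%


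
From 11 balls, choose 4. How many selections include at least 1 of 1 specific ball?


Complement: C(11,4) - C(10,4) = 330 - 210 = 120

120


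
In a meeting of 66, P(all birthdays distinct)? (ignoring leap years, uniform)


P(all different) = Π(365-i)/365 for i=0..65
= (365/365)×(364/365)×...×(300/365)
= 0.001904

P ≈ 0.0019 ≈ 0.19%


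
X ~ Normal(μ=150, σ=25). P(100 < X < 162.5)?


z₁=(100-150)/25=-2.0, z₂=(162.5-150)/25=0.5
P = Φ(0.5) - Φ(-2.0) = 0.691462 - 0.022750 = 0.668712 ≈ 0.6687

P(100 < X < 162.5) ≈ 0.6687


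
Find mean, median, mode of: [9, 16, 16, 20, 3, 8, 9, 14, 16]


Sorted: [3, 8, 9, 9, 14, 16, 16, 16, 20]
Mean = 111/9 = 37/3
Median = 14
Freq: {9: 2, 16: 3, 20: 1, 3: 1, 8: 1, 14: 1}
Mode: [16]

Mean=37/3, Median=14, Mode=16


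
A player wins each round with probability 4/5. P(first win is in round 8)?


Geometric: P(X=8) = (1-p)^(k-1)×p = (1/5)^7×4/5 = 4/390625

P(X=8) = 4/390625 ≈ 0.00%


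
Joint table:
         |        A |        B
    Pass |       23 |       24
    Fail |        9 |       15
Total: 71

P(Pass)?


P(Pass) = (23+24)/71 = 47/71

P(Pass) = 47/71 ≈ 66.20%


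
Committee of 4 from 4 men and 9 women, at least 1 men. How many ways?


Count by #men:
  1M,3W: C(4,1)×C(9,3)=336
  2M,2W: C(4,2)×C(9,2)=216
  3M,1W: C(4,3)×C(9,1)=36
  4M,0W: C(4,4)×C(9,0)=1
Total = 589

589


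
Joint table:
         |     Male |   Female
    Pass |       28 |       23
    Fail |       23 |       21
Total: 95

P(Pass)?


P(Pass) = (28+23)/95 = 51/95

P(Pass) = 51/95 ≈ 53.68%


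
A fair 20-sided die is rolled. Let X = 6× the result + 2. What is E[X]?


E[die] = (1+20)/2 = 21/2
E[X] = 6×21/2 + 2 = 65

E[X] = 65


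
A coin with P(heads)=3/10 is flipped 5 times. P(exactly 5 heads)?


Binomial: P(X=5) = C(5,5)×p^5×(1-p)^0
= 1 × 243/100000 × 1 = 243/100000

P(X=5) = 243/100000 ≈ 0.24%


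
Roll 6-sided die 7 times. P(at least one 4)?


P(no 4)^7 = (5/6)^7 = 78125/279936
P(≥1) = 1 - 78125/279936 = 201811/279936

P = 201811/279936 ≈ 72.09%


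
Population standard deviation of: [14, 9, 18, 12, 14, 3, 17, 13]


Mean = 100/8 = 25/2
  (14-25/2)²=9/4
  (9-25/2)²=49/4
  (18-25/2)²=121/4
  (12-25/2)²=1/4
  (14-25/2)²=9/4
  (3-25/2)²=361/4
  (17-25/2)²=81/4
  (13-25/2)²=1/4
Σ(x-μ)² = 158
σ² = 158/8 = 79/4

σ = √(79/4) ≈ 4.4441


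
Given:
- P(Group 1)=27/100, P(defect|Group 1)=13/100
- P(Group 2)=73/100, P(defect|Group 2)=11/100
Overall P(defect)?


P(B) = Σ P(B|Aᵢ)×P(Aᵢ)
  13/100×27/100 = 351/10000
  11/100×73/100 = 803/10000
Sum = 577/5000

P(defect) = 577/5000 ≈ 11.54%


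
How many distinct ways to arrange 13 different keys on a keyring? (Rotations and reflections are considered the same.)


Free circular arrangements: rotations and reflections both identified.
(n-1)!/2 = 12!/2 = 479001600/2 = 239500800

239500800


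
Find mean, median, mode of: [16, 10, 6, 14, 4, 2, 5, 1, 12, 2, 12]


Sorted: [1, 2, 2, 4, 5, 6, 10, 12, 12, 14, 16]
Mean = 84/11
Median = 6
Freq: {16: 1, 10: 1, 6: 1, 14: 1, 4: 1, 2: 2, 5: 1, 1: 1, 12: 2}
Mode: [2, 12]

Mean=84/11, Median=6, Mode=[2, 12]


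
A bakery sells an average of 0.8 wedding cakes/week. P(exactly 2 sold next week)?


Poisson(λ=0.8): P(X=2) = e^(-λ)×λ^k/k!
= e^(-0.8) × 0.8^2 / 2!
≈ 0.4493289641 × 0.64 / 2 ≈ 0.143785

P(X=2) ≈ 0.143785 ≈ 14.38%


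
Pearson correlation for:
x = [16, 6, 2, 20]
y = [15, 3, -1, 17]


n=4, Σx=44, Σy=34, Σxy=596, Σx²=696, Σy²=524
r = (4×596 - 44×34)/√((4×696 - 44²)(4×524 - 34²))
= 888/√(848×940) = 888/√797120 ≈ 888/892.8158 ≈ 0.9946

r ≈ 0.9946


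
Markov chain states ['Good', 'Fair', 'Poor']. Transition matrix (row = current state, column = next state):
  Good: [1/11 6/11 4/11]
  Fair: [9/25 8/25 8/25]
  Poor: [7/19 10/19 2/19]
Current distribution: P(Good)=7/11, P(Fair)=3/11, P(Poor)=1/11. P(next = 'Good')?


P(next=Good) = Σᵢ P(now=i)×P(i→Good)
= 7/11×1/11 + 3/11×9/25 + 1/11×7/19
= 7/121 + 27/275 + 7/209 = 10893/57475

P = 10893/57475 ≈ 0.1895


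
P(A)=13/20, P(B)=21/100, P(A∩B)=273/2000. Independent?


P(A)×P(B) = 273/2000
P(A∩B) = 273/2000
Equal ✓ → Independent

Yes, independent


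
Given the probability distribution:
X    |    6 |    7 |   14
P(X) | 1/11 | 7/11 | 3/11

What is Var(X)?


E[X] = 97/11
E[X²] = 967/11
Var(X) = E[X²] - (E[X])² = 967/11 - 9409/121 = 1228/121

Var(X) = 1228/121 ≈ 10.1488


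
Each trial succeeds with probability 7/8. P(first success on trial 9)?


Geometric: P(X=9) = (1-p)^(k-1)×p = (1/8)^8×7/8 = 7/134217728

P(X=9) = 7/134217728 ≈ 0.00%


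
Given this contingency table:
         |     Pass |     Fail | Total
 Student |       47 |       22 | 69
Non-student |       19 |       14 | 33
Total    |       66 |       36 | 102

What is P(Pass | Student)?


P(Pass | Student) = 47/(47+22) = 47/69

P(Pass|Student) = 47/69 ≈ 68.12%


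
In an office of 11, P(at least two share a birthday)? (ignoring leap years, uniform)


P(all different) = Π(365-i)/365 for i=0..10
= 0.858859
P(match) = 1 - 0.858859 = 0.141141

P ≈ 0.1411 ≈ 14.11%


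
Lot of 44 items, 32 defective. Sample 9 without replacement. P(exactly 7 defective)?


Hypergeometric: C(32,7)×C(12,2)/C(44,9)
= 3365856×66/708930508 = 388368/1239389

P(X=7) = 388368/1239389 ≈ 31.34%


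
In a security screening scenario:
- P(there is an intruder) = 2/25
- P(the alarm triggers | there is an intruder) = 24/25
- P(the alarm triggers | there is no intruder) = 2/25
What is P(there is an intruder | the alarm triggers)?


Using Bayes' theorem:
P(A|B) = P(B|A)·P(A) / P(B)

P(the alarm triggers) = 24/25 × 2/25 + 2/25 × 23/25
= 48/625 + 46/625 = 94/625

P(there is an intruder|the alarm triggers) = (48/625) / (94/625) = 24/47

P(there is an intruder|the alarm triggers) = 24/47 ≈ 51.06%


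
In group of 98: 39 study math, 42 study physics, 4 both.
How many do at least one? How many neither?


|A∪B| = 39+42-4 = 77
Neither = 98-77 = 21

At least one: 77; Neither: 21


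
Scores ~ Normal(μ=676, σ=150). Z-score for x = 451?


z = (x - μ)/σ = (451 - 676)/150 = -1.5

z = -1.5


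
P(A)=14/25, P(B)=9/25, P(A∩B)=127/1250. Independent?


P(A)×P(B) = 126/625
P(A∩B) = 127/1250
Not equal → NOT independent

No, not independent


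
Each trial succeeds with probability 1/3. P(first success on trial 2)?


Geometric: P(X=2) = (1-p)^(k-1)×p = (2/3)^1×1/3 = 2/9

P(X=2) = 2/9 ≈ 22.22%


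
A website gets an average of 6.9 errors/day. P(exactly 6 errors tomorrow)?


Poisson(λ=6.9): P(X=6) = e^(-λ)×λ^k/k!
= e^(-6.9) × 6.9^6 / 6!
≈ 0.001007785429 × 107918.163081 / 720 ≈ 0.151053

P(X=6) ≈ 0.151053 ≈ 15.11%


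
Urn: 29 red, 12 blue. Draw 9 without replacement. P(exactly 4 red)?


Hypergeometric: C(29,4)×C(12,5)/C(41,9)
= 23751×792/350343565 = 131544/2449955

P(X=4) = 131544/2449955 ≈ 5.37%


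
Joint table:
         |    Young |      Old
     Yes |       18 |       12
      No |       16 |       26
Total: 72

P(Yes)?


P(Yes) = (18+12)/72 = 30/72 = 5/12

P(Yes) = 5/12 ≈ 41.67%


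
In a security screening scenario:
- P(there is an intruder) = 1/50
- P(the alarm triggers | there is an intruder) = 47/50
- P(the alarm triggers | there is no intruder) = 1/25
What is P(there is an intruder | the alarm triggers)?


Using Bayes' theorem:
P(A|B) = P(B|A)·P(A) / P(B)

P(the alarm triggers) = 47/50 × 1/50 + 1/25 × 49/50
= 47/2500 + 49/1250 = 29/500

P(there is an intruder|the alarm triggers) = (47/2500) / (29/500) = 47/145

P(there is an intruder|the alarm triggers) = 47/145 ≈ 32.41%


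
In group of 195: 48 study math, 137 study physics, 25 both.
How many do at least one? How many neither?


|A∪B| = 48+137-25 = 160
Neither = 195-160 = 35

At least one: 160; Neither: 35


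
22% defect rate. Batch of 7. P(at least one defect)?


P(all good) = (39/50)^7 = 137231006679/781250000000
P(≥1 defect) = 644018993321/781250000000

P = 644018993321/781250000000 ≈ 82.43%


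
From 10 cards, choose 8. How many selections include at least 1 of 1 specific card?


Complement: C(10,8) - C(9,8) = 45 - 9 = 36

36


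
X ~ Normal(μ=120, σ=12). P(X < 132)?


z = (132-120)/12 = 1.0
P(Z < 1.0) = 0.8413

P(X < 132) ≈ 0.8413


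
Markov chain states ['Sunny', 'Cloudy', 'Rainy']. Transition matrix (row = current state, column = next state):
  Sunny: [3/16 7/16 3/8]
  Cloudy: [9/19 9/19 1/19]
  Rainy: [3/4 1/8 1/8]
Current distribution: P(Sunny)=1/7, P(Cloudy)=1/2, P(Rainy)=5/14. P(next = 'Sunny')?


P(next=Sunny) = Σᵢ P(now=i)×P(i→Sunny)
= 1/7×3/16 + 1/2×9/19 + 5/14×3/4
= 3/112 + 9/38 + 15/56 = 1131/2128

P = 1131/2128 ≈ 0.5315


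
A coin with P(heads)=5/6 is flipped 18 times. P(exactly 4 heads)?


Binomial: P(X=4) = C(18,4)×p^4×(1-p)^14
= 3060 × 625/1296 × 1/78364164096 = 53125/2821109907456

P(X=4) = 53125/2821109907456 ≈ 0.00%


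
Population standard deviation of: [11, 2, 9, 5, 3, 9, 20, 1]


Mean = 60/8 = 15/2
  (11-15/2)²=49/4
  (2-15/2)²=121/4
  (9-15/2)²=9/4
  (5-15/2)²=25/4
  (3-15/2)²=81/4
  (9-15/2)²=9/4
  (20-15/2)²=625/4
  (1-15/2)²=169/4
Σ(x-μ)² = 272
σ² = 272/8 = 34

σ = √(34) ≈ 5.8310


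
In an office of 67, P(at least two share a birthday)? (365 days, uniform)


P(all different) = Π(365-i)/365 for i=0..66
= 0.001560
P(match) = 1 - 0.001560 = 0.998440

P ≈ 0.9984 ≈ 99.84%


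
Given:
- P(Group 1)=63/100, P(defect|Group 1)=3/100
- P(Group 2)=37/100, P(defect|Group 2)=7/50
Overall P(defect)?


P(B) = Σ P(B|Aᵢ)×P(Aᵢ)
  3/100×63/100 = 189/10000
  7/50×37/100 = 259/5000
Sum = 707/10000

P(defect) = 707/10000 ≈ 7.07%


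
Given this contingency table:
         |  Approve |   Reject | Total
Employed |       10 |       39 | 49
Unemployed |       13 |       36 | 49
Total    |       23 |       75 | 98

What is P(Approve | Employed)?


P(Approve | Employed) = 10/(10+39) = 10/49

P(Approve|Employed) = 10/49 ≈ 20.41%


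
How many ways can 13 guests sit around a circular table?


Circular arrangements of 13 distinct objects: fix one position to break rotational symmetry.
(n-1)! = 12! = 479001600

479001600


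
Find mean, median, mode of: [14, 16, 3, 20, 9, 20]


Sorted: [3, 9, 14, 16, 20, 20]
Mean = 82/6 = 41/3
Median = 15
Freq: {14: 1, 16: 1, 3: 1, 20: 2, 9: 1}
Mode: [20]

Mean=41/3, Median=15, Mode=20


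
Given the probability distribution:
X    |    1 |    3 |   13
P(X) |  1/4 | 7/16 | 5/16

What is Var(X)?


E[X] = 45/8
E[X²] = 57
Var(X) = E[X²] - (E[X])² = 57 - 2025/64 = 1623/64

Var(X) = 1623/64 ≈ 25.3594


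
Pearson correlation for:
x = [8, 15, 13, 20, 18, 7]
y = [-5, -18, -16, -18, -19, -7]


n=6, Σx=81, Σy=-83, Σxy=-1269, Σx²=1231, Σy²=1339
r = (6×(-1269) - 81×(-83))/√((6×1231 - 81²)(6×1339 - (-83)²))
= -891/√(825×1145) = -891/√944625 ≈ -891/971.9182 ≈ -0.9167

r ≈ -0.9167


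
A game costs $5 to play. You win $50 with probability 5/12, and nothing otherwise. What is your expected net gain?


E[gain] = (50-5)×5/12 + (-5)×7/12
= 75/4 - 35/12 = 95/6

Expected net gain = $95/6 ≈ $15.83


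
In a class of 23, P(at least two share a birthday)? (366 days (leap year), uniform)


P(all different) = Π(366-i)/366 for i=0..22
= 0.493677
P(match) = 1 - 0.493677 = 0.506323

P ≈ 0.5063 ≈ 50.63%


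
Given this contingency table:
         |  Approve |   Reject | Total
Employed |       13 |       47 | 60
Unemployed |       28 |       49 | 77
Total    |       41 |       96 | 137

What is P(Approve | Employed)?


P(Approve | Employed) = 13/(13+47) = 13/60

P(Approve|Employed) = 13/60 ≈ 21.67%


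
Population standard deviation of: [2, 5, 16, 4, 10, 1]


Mean = 38/6 = 19/3
  (2-19/3)²=169/9
  (5-19/3)²=16/9
  (16-19/3)²=841/9
  (4-19/3)²=49/9
  (10-19/3)²=121/9
  (1-19/3)²=256/9
Σ(x-μ)² = 484/3
σ² = (484/3)/6 = 242/9

σ = √(242/9) ≈ 5.1854


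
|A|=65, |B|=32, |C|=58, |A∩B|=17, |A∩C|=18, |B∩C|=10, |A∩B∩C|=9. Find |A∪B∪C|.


|A∪B∪C| = 65+32+58-17-18-10+9 = 119

|A∪B∪C| = 119


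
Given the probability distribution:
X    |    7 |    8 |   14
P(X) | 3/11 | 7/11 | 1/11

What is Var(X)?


E[X] = 91/11
E[X²] = 791/11
Var(X) = E[X²] - (E[X])² = 791/11 - 8281/121 = 420/121

Var(X) = 420/121 ≈ 3.4711


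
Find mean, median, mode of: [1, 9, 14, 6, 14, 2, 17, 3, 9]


Sorted: [1, 2, 3, 6, 9, 9, 14, 14, 17]
Mean = 75/9 = 25/3
Median = 9
Freq: {1: 1, 9: 2, 14: 2, 6: 1, 2: 1, 17: 1, 3: 1}
Mode: [9, 14]

Mean=25/3, Median=9, Mode=[9, 14]


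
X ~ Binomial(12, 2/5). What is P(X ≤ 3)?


P(X ≤ 3) = Σ P(X=i) for i=0..3
P(X=0) = 531441/244140625
P(X=1) = 4251528/244140625
P(X=2) = 15588936/244140625
P(X=3) = 6928416/48828125
Sum = 11002797/48828125

P(X ≤ 3) = 11002797/48828125 ≈ 22.53%


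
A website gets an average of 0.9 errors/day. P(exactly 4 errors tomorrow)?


Poisson(λ=0.9): P(X=4) = e^(-λ)×λ^k/k!
= e^(-0.9) × 0.9^4 / 4!
≈ 0.4065696597 × 0.6561 / 24 ≈ 0.011115

P(X=4) ≈ 0.011115 ≈ 1.11%


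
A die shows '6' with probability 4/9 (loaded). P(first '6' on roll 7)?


Geometric: P(X=7) = (1-p)^(k-1)×p = (5/9)^6×4/9 = 62500/4782969

P(X=7) = 62500/4782969 ≈ 1.31%


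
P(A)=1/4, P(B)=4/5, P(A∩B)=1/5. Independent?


P(A)×P(B) = 1/5
P(A∩B) = 1/5
Equal ✓ → Independent

Yes, independent


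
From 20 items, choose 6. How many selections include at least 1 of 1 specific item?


Complement: C(20,6) - C(19,6) = 38760 - 27132 = 11628

11628


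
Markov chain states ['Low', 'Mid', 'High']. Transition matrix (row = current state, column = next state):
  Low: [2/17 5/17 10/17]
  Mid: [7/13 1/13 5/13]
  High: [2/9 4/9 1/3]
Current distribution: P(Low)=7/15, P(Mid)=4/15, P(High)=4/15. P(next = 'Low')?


P(next=Low) = Σᵢ P(now=i)×P(i→Low)
= 7/15×2/17 + 4/15×7/13 + 4/15×2/9
= 14/255 + 28/195 + 8/135 = 1538/5967

P = 1538/5967 ≈ 0.2578


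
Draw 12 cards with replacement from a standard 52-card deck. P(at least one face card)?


P(not a face card) = 40/52 = 10/13
P(none in 12 draws) = (10/13)^12 = 1000000000000/23298085122481
P(≥1 face card) = 1 - 1000000000000/23298085122481 = 22298085122481/23298085122481

P = 22298085122481/23298085122481 ≈ 95.71%


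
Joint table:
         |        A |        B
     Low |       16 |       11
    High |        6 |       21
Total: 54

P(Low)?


P(Low) = (16+11)/54 = 27/54 = 1/2

P(Low) = 1/2 ≈ 50.00%


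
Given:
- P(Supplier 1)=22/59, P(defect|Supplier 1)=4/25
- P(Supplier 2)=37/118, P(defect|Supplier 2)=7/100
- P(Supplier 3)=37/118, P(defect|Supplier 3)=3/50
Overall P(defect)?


P(B) = Σ P(B|Aᵢ)×P(Aᵢ)
  4/25×22/59 = 88/1475
  7/100×37/118 = 259/11800
  3/50×37/118 = 111/5900
Sum = 237/2360

P(defect) = 237/2360 ≈ 10.04%


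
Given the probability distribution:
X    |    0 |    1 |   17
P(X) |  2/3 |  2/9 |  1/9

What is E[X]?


E[X] = Σ x·P(X=x)
= (0)×(2/3) + (1)×(2/9) + (17)×(1/9)
= 19/9

E[X] = 19/9


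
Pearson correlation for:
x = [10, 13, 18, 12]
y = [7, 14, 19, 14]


n=4, Σx=53, Σy=54, Σxy=762, Σx²=737, Σy²=802
r = (4×762 - 53×54)/√((4×737 - 53²)(4×802 - 54²))
= 186/√(139×292) = 186/√40588 ≈ 186/201.4646 ≈ 0.9232

r ≈ 0.9232


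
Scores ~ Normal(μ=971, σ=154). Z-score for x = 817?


z = (x - μ)/σ = (817 - 971)/154 = -1.0

z = -1.0


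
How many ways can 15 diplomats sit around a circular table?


Circular arrangements of 15 distinct objects: fix one position to break rotational symmetry.
(n-1)! = 14! = 87178291200

87178291200


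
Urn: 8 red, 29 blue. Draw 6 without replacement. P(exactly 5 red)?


Hypergeometric: C(8,5)×C(29,1)/C(37,6)
= 56×29/2324784 = 29/41514

P(X=5) = 29/41514 ≈ 0.07%


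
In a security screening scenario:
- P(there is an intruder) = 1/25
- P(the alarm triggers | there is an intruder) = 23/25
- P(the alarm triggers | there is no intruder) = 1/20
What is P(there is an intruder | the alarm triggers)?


Using Bayes' theorem:
P(A|B) = P(B|A)·P(A) / P(B)

P(the alarm triggers) = 23/25 × 1/25 + 1/20 × 24/25
= 23/625 + 6/125 = 53/625

P(there is an intruder|the alarm triggers) = (23/625) / (53/625) = 23/53

P(there is an intruder|the alarm triggers) = 23/53 ≈ 43.40%


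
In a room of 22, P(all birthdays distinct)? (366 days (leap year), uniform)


P(all different) = Π(366-i)/366 for i=0..21
= (366/366)×(365/366)×...×(345/366)
= 0.525249

P ≈ 0.5252 ≈ 52.52%


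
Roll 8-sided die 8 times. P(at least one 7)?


P(no 7)^8 = (7/8)^8 = 5764801/16777216
P(≥1) = 1 - 5764801/16777216 = 11012415/16777216

P = 11012415/16777216 ≈ 65.64%


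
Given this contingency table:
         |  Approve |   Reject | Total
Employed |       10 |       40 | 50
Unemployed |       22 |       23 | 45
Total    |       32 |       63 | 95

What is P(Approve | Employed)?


P(Approve | Employed) = 10/(10+40) = 10/50 = 1/5

P(Approve|Employed) = 1/5 ≈ 20.00%


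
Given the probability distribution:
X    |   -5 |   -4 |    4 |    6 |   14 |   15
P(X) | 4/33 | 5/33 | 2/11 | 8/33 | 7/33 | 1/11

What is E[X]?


E[X] = Σ x·P(X=x)
= (-5)×(4/33) + (-4)×(5/33) + (4)×(2/11) + (6)×(8/33) + (14)×(7/33) + (15)×(1/11)
= 175/33

E[X] = 175/33


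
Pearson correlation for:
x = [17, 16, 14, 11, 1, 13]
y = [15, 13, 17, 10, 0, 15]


n=6, Σx=72, Σy=70, Σxy=1006, Σx²=1032, Σy²=1008
r = (6×1006 - 72×70)/√((6×1032 - 72²)(6×1008 - 70²))
= 996/√(1008×1148) = 996/√1157184 ≈ 996/1075.7249 ≈ 0.9259

r ≈ 0.9259


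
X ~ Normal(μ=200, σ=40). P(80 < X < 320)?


z₁=(80-200)/40=-3.0, z₂=(320-200)/40=3.0
P = Φ(3.0) - Φ(-3.0) = 0.998650 - 0.001350 = 0.997300 ≈ 0.9973

P(80 < X < 320) ≈ 0.9973


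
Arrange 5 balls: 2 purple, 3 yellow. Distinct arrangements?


5!/(2!×3!) = 10

10


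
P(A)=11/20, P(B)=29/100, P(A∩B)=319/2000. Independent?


P(A)×P(B) = 319/2000
P(A∩B) = 319/2000
Equal ✓ → Independent

Yes, independent


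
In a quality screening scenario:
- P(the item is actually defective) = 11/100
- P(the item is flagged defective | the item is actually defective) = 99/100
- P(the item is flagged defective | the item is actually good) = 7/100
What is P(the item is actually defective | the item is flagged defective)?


Using Bayes' theorem:
P(A|B) = P(B|A)·P(A) / P(B)

P(the item is flagged defective) = 99/100 × 11/100 + 7/100 × 89/100
= 1089/10000 + 623/10000 = 107/625

P(the item is actually defective|the item is flagged defective) = (1089/10000) / (107/625) = 1089/1712

P(the item is actually defective|the item is flagged defective) = 1089/1712 ≈ 63.61%


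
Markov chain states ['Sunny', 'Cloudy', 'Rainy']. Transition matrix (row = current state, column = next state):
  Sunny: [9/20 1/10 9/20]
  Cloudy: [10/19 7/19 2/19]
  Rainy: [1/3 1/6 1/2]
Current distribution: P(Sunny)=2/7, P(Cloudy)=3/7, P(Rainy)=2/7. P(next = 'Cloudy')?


P(next=Cloudy) = Σᵢ P(now=i)×P(i→Cloudy)
= 2/7×1/10 + 3/7×7/19 + 2/7×1/6
= 1/35 + 3/19 + 1/21 = 467/1995

P = 467/1995 ≈ 0.2341


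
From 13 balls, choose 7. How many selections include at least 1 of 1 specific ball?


Complement: C(13,7) - C(12,7) = 1716 - 792 = 924

924


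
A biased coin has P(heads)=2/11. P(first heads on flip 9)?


Geometric: P(X=9) = (1-p)^(k-1)×p = (9/11)^8×2/11 = 86093442/2357947691

P(X=9) = 86093442/2357947691 ≈ 3.65%


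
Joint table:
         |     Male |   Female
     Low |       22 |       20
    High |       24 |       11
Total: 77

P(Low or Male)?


P(Low∨Male) = P(Low) + P(Male) - P(Low∧Male)
= (42 + 46 - 22)/77 = 66/77 = 6/7

P = 6/7 ≈ 85.71%


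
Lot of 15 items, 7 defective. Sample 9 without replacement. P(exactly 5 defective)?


Hypergeometric: C(7,5)×C(8,4)/C(15,9)
= 21×70/5005 = 42/143

P(X=5) = 42/143 ≈ 29.37%


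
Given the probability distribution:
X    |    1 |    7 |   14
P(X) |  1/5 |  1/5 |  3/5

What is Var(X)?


E[X] = 10
E[X²] = 638/5
Var(X) = E[X²] - (E[X])² = 638/5 - 100 = 138/5

Var(X) = 138/5 ≈ 27.6000


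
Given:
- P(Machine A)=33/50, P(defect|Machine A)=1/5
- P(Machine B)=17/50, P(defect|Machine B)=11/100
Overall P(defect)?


P(B) = Σ P(B|Aᵢ)×P(Aᵢ)
  1/5×33/50 = 33/250
  11/100×17/50 = 187/5000
Sum = 847/5000

P(defect) = 847/5000 ≈ 16.94%


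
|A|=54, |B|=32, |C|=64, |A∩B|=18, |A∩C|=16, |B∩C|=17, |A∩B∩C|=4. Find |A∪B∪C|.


|A∪B∪C| = 54+32+64-18-16-17+4 = 103

|A∪B∪C| = 103


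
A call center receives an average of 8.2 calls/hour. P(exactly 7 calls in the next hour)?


Poisson(λ=8.2): P(X=7) = e^(-λ)×λ^k/k!
= e^(-8.2) × 8.2^7 / 7!
≈ 0.00027465357 × 2492854.70568 / 5040 ≈ 0.135848

P(X=7) ≈ 0.135848 ≈ 13.58%


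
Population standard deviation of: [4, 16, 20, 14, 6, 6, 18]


Mean = 84/7 = 12
  (4-12)²=64
  (16-12)²=16
  (20-12)²=64
  (14-12)²=4
  (6-12)²=36
  (6-12)²=36
  (18-12)²=36
Σ(x-μ)² = 256
σ² = 256/7

σ = √(256/7) ≈ 6.0474


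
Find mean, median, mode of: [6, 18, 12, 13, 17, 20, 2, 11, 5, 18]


Sorted: [2, 5, 6, 11, 12, 13, 17, 18, 18, 20]
Mean = 122/10 = 61/5
Median = 25/2
Freq: {6: 1, 18: 2, 12: 1, 13: 1, 17: 1, 20: 1, 2: 1, 11: 1, 5: 1}
Mode: [18]

Mean=61/5, Median=25/2, Mode=18


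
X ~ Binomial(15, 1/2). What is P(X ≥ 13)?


P(X ≥ 13) = Σ P(X=i) for i=13..15
P(X=13) = 105/32768
P(X=14) = 15/32768
P(X=15) = 1/32768
Sum = 121/32768

P(X ≥ 13) = 121/32768 ≈ 0.37%


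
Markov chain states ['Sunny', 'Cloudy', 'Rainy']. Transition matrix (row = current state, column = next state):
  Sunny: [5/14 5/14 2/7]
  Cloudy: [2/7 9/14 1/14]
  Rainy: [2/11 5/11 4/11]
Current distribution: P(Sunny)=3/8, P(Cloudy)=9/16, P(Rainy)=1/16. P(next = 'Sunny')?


P(next=Sunny) = Σᵢ P(now=i)×P(i→Sunny)
= 3/8×5/14 + 9/16×2/7 + 1/16×2/11
= 15/112 + 9/56 + 1/88 = 377/1232

P = 377/1232 ≈ 0.3060


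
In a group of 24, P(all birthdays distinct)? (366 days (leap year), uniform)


P(all different) = Π(366-i)/366 for i=0..23
= (366/366)×(365/366)×...×(343/366)
= 0.462654

P ≈ 0.4627 ≈ 46.27%


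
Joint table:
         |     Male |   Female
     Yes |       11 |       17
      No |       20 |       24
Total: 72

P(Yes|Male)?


P(Yes|Male) = 11/(11+20) = 11/31

P = 11/31 ≈ 35.48%


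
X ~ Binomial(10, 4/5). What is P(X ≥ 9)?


P(X ≥ 9) = Σ P(X=i) for i=9..10
P(X=9) = 524288/1953125
P(X=10) = 1048576/9765625
Sum = 3670016/9765625

P(X ≥ 9) = 3670016/9765625 ≈ 37.58%


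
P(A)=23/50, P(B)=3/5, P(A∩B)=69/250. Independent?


P(A)×P(B) = 69/250
P(A∩B) = 69/250
Equal ✓ → Independent

Yes, independent


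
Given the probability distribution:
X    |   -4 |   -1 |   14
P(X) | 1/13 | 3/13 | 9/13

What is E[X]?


E[X] = Σ x·P(X=x)
= (-4)×(1/13) + (-1)×(3/13) + (14)×(9/13)
= 119/13

E[X] = 119/13


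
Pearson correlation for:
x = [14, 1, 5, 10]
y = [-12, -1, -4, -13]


n=4, Σx=30, Σy=-30, Σxy=-319, Σx²=322, Σy²=330
r = (4×(-319) - 30×(-30))/√((4×322 - 30²)(4×330 - (-30)²))
= -376/√(388×420) = -376/√162960 ≈ -376/403.6830 ≈ -0.9314

r ≈ -0.9314


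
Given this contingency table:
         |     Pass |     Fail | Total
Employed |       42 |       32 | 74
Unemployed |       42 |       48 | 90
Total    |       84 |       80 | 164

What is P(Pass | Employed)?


P(Pass | Employed) = 42/(42+32) = 42/74 = 21/37

P(Pass|Employed) = 21/37 ≈ 56.76%


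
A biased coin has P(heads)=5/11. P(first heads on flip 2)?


Geometric: P(X=2) = (1-p)^(k-1)×p = (6/11)^1×5/11 = 30/121

P(X=2) = 30/121 ≈ 24.79%


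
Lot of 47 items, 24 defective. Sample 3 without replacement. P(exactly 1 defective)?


Hypergeometric: C(24,1)×C(23,2)/C(47,3)
= 24×253/16215 = 88/235

P(X=1) = 88/235 ≈ 37.45%


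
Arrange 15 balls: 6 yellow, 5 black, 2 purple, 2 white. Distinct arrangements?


15!/(6!×5!×2!×2!) = 3783780

3783780


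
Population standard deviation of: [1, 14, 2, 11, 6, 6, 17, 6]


Mean = 63/8
  (1-63/8)²=3025/64
  (14-63/8)²=2401/64
  (2-63/8)²=2209/64
  (11-63/8)²=625/64
  (6-63/8)²=225/64
  (6-63/8)²=225/64
  (17-63/8)²=5329/64
  (6-63/8)²=225/64
Σ(x-μ)² = 1783/8
σ² = (1783/8)/8 = 1783/64

σ = √(1783/64) ≈ 5.2782


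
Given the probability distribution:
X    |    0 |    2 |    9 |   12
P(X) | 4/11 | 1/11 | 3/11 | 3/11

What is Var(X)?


E[X] = 65/11
E[X²] = 679/11
Var(X) = E[X²] - (E[X])² = 679/11 - 4225/121 = 3244/121

Var(X) = 3244/121 ≈ 26.8099


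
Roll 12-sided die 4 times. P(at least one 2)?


P(no 2)^4 = (11/12)^4 = 14641/20736
P(≥1) = 1 - 14641/20736 = 6095/20736

P = 6095/20736 ≈ 29.39%


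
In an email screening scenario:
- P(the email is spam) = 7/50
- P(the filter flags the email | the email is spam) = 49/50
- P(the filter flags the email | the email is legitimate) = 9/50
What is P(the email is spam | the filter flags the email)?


Using Bayes' theorem:
P(A|B) = P(B|A)·P(A) / P(B)

P(the filter flags the email) = 49/50 × 7/50 + 9/50 × 43/50
= 343/2500 + 387/2500 = 73/250

P(the email is spam|the filter flags the email) = (343/2500) / (73/250) = 343/730

P(the email is spam|the filter flags the email) = 343/730 ≈ 46.99%


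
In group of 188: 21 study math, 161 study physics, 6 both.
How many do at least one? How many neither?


|A∪B| = 21+161-6 = 176
Neither = 188-176 = 12

At least one: 176; Neither: 12


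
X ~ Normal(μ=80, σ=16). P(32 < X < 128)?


z₁=(32-80)/16=-3.0, z₂=(128-80)/16=3.0
P = Φ(3.0) - Φ(-3.0) = 0.998650 - 0.001350 = 0.997300 ≈ 0.9973

P(32 < X < 128) ≈ 0.9973


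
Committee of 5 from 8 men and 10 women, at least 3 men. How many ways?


Count by #men:
  3M,2W: C(8,3)×C(10,2)=2520
  4M,1W: C(8,4)×C(10,1)=700
  5M,0W: C(8,5)×C(10,0)=56
Total = 3276

3276


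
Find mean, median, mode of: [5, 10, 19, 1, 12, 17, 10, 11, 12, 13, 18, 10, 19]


Sorted: [1, 5, 10, 10, 10, 11, 12, 12, 13, 17, 18, 19, 19]
Mean = 157/13
Median = 12
Freq: {5: 1, 10: 3, 19: 2, 1: 1, 12: 2, 17: 1, 11: 1, 13: 1, 18: 1}
Mode: [10]

Mean=157/13, Median=12, Mode=10


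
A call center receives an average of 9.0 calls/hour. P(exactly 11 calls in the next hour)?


Poisson(λ=9.0): P(X=11) = e^(-λ)×λ^k/k!
= e^(-9.0) × 9.0^11 / 11!
≈ 0.0001234098041 × 31381059609 / 39916800 ≈ 0.097020

P(X=11) ≈ 0.097020 ≈ 9.70%


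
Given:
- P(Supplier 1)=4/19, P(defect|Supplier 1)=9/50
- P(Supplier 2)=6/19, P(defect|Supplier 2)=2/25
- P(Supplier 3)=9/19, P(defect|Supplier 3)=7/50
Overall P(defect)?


P(B) = Σ P(B|Aᵢ)×P(Aᵢ)
  9/50×4/19 = 18/475
  2/25×6/19 = 12/475
  7/50×9/19 = 63/950
Sum = 123/950

P(defect) = 123/950 ≈ 12.95%
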